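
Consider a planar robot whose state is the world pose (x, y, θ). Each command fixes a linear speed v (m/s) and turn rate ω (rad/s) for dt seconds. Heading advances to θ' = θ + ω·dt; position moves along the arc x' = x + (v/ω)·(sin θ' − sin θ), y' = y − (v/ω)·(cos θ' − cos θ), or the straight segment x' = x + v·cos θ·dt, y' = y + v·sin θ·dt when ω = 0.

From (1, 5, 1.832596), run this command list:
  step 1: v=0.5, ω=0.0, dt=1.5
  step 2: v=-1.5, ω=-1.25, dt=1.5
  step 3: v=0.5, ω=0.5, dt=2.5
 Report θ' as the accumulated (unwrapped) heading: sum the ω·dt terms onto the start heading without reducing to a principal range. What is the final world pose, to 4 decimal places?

step 1: θ'=1.8326 (straight) → pose (0.8059, 5.7244, 1.8326)
step 2: θ'=-0.0424 (R=1.2000) → pose (-0.4041, 4.2149, -0.0424)
step 3: θ'=1.2076 (R=1.0000) → pose (0.5731, 4.8588, 1.2076)

(0.5731, 4.8588, 1.2076)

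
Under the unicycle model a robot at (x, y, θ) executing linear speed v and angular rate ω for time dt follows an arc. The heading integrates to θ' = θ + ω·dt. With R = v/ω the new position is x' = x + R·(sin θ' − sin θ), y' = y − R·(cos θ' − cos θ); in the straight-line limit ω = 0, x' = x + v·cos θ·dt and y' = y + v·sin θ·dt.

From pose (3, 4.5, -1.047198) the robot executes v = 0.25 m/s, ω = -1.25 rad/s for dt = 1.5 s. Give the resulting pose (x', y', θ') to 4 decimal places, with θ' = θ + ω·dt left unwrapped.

θ' = -1.0472 + -1.25·1.5 = -2.9222
R = v/ω = 0.25/-1.25 = -0.2000
x' = 3 + -0.2000·(sin -2.9222 − sin -1.0472) = 2.8703
y' = 4.5 − -0.2000·(cos -2.9222 − cos -1.0472) = 4.2048

(2.8703, 4.2048, -2.9222)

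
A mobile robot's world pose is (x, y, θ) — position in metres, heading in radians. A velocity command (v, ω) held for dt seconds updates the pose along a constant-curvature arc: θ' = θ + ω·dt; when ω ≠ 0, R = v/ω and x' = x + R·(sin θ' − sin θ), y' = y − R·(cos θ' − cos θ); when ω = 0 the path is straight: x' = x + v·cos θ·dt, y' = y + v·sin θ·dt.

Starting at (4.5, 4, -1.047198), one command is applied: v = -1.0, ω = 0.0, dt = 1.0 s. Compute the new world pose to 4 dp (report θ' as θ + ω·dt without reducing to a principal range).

(4.0000, 4.8660, -1.0472)

θ' = -1.0472 + 0.0·1.0 = -1.0472
ω = 0 → straight: x' = 4.5 + -1.0·cos(-1.0472)·1.0 = 4.0000
y' = 4 + -1.0·sin(-1.0472)·1.0 = 4.8660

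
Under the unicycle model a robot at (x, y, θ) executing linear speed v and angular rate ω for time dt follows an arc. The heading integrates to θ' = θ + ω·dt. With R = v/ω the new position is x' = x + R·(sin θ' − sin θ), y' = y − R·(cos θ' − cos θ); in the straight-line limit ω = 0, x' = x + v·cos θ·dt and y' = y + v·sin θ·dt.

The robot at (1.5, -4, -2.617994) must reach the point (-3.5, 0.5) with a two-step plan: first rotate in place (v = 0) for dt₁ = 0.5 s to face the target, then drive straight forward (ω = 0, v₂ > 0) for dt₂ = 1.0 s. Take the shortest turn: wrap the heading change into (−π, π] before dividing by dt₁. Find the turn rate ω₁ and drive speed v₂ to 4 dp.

ω₁ = -2.5128, v₂ = 6.7268

heading to target = atan2(0.5−-4, -3.5−1.5) = 2.4088
Δθ = wrap(2.4088 − -2.6180) = -1.2564; ω₁ = Δθ/dt₁ = -2.5128
distance = √((-3.5−1.5)² + (0.5−-4)²) = 6.7268; v₂ = distance/dt₂ = 6.7268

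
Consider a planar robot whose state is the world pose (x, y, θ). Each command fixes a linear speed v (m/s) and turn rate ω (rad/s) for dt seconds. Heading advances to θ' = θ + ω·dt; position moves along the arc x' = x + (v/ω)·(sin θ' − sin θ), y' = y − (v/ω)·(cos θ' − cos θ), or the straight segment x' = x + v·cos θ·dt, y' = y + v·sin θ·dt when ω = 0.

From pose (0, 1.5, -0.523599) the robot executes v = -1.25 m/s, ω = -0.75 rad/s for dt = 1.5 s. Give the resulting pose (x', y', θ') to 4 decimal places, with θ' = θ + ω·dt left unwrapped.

(-0.8283, 3.0729, -1.6486)

θ' = -0.5236 + -0.75·1.5 = -1.6486
R = v/ω = -1.25/-0.75 = 1.6667
x' = 0 + 1.6667·(sin -1.6486 − sin -0.5236) = -0.8283
y' = 1.5 − 1.6667·(cos -1.6486 − cos -0.5236) = 3.0729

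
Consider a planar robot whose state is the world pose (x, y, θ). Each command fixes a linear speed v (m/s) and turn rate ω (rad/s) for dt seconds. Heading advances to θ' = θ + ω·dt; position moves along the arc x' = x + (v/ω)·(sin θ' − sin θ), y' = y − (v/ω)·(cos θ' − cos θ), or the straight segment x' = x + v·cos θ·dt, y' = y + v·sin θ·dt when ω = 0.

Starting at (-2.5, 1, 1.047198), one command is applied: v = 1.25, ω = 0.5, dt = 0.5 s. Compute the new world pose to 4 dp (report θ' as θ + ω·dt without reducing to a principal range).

(-2.2581, 1.5745, 1.2972)

θ' = 1.0472 + 0.5·0.5 = 1.2972
R = v/ω = 1.25/0.5 = 2.5000
x' = -2.5 + 2.5000·(sin 1.2972 − sin 1.0472) = -2.2581
y' = 1 − 2.5000·(cos 1.2972 − cos 1.0472) = 1.5745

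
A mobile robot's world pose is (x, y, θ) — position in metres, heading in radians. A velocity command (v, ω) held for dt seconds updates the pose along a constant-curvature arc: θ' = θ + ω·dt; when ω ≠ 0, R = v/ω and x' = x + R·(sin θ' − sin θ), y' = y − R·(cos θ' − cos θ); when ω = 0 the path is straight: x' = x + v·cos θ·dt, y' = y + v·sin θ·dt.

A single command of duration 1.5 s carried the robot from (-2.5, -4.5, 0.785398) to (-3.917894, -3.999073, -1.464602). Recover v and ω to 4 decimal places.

Δθ = -1.464602 − 0.785398 = -2.250000
ω = Δθ/dt = -2.250000/1.5 = -1.5000
R = Δx/(sin θ' − sin θ) = 0.8333
v = R·ω = 0.8333·-1.5000 = -1.2500

v = -1.2500, ω = -1.5000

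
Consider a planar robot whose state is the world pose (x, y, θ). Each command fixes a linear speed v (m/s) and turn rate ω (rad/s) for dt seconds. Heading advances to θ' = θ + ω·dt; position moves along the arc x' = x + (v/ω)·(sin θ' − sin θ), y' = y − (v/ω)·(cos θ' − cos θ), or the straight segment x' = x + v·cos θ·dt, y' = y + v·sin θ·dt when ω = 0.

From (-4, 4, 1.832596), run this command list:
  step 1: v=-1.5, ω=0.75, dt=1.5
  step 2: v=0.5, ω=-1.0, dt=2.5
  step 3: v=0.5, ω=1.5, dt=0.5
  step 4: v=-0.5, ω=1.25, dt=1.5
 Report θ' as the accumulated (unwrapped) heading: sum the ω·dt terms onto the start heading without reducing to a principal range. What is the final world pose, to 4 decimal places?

(-2.0488, 3.1307, 3.0826)

step 1: θ'=2.9576 (R=-2.0000) → pose (-2.4341, 2.5514, 2.9576)
step 2: θ'=0.4576 (R=-0.5000) → pose (-2.5635, 3.4915, 0.4576)
step 3: θ'=1.2076 (R=0.3333) → pose (-2.3992, 3.6721, 1.2076)
step 4: θ'=3.0826 (R=-0.4000) → pose (-2.0488, 3.1307, 3.0826)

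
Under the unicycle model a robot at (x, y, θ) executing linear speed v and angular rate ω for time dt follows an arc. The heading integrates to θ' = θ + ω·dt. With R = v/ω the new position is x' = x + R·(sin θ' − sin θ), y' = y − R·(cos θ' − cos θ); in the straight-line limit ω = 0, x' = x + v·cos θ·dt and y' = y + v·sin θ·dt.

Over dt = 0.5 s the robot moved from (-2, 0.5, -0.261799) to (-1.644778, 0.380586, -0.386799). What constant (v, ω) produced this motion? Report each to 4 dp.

v = 0.7500, ω = -0.2500

Δθ = -0.386799 − -0.261799 = -0.125000
ω = Δθ/dt = -0.125000/0.5 = -0.2500
R = Δx/(sin θ' − sin θ) = -3.0000
v = R·ω = -3.0000·-0.2500 = 0.7500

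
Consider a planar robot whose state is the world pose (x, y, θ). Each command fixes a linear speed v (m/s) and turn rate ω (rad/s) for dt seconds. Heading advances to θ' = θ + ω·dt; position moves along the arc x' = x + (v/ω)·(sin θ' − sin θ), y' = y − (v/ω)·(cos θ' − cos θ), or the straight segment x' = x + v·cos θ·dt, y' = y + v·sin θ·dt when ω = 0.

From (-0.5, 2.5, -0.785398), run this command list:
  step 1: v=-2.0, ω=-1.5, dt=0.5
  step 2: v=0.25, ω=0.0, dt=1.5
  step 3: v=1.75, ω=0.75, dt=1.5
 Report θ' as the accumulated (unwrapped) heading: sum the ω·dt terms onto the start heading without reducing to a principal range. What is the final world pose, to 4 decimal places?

step 1: θ'=-1.5354 (R=1.3333) → pose (-0.8897, 3.3956, -1.5354)
step 2: θ'=-1.5354 (straight) → pose (-0.8764, 3.0209, -1.5354)
step 3: θ'=-0.4104 (R=2.3333) → pose (0.5245, 0.9639, -0.4104)

(0.5245, 0.9639, -0.4104)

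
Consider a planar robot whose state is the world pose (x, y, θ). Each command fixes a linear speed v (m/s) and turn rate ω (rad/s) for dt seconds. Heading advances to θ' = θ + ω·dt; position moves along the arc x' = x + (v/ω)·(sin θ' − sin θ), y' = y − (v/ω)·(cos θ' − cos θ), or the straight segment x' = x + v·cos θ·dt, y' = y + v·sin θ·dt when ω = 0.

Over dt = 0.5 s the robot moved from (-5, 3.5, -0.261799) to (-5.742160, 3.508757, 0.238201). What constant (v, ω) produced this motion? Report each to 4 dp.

Δθ = 0.238201 − -0.261799 = 0.500000
ω = Δθ/dt = 0.500000/0.5 = 1.0000
R = Δx/(sin θ' − sin θ) = -1.5000
v = R·ω = -1.5000·1.0000 = -1.5000

v = -1.5000, ω = 1.0000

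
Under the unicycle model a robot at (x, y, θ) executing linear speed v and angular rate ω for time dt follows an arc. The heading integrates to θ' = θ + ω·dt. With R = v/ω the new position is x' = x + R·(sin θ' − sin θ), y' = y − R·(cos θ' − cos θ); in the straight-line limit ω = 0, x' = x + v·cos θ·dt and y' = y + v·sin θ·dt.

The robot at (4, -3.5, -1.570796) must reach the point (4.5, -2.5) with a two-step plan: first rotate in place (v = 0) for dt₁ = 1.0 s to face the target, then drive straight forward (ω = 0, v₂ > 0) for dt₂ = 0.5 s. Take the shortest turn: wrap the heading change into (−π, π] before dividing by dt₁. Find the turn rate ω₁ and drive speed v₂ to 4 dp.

ω₁ = 2.6779, v₂ = 2.2361

heading to target = atan2(-2.5−-3.5, 4.5−4) = 1.1071
Δθ = wrap(1.1071 − -1.5708) = 2.6779; ω₁ = Δθ/dt₁ = 2.6779
distance = √((4.5−4)² + (-2.5−-3.5)²) = 1.1180; v₂ = distance/dt₂ = 2.2361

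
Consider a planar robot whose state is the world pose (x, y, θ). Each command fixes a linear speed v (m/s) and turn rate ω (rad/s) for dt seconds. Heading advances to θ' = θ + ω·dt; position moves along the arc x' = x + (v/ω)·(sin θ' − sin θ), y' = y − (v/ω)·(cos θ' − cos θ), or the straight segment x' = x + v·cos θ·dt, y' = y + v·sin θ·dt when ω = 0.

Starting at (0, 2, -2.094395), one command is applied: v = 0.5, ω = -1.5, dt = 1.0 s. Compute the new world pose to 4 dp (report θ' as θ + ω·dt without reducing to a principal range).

(-0.4345, 1.8669, -3.5944)

θ' = -2.0944 + -1.5·1.0 = -3.5944
R = v/ω = 0.5/-1.5 = -0.3333
x' = 0 + -0.3333·(sin -3.5944 − sin -2.0944) = -0.4345
y' = 2 − -0.3333·(cos -3.5944 − cos -2.0944) = 1.8669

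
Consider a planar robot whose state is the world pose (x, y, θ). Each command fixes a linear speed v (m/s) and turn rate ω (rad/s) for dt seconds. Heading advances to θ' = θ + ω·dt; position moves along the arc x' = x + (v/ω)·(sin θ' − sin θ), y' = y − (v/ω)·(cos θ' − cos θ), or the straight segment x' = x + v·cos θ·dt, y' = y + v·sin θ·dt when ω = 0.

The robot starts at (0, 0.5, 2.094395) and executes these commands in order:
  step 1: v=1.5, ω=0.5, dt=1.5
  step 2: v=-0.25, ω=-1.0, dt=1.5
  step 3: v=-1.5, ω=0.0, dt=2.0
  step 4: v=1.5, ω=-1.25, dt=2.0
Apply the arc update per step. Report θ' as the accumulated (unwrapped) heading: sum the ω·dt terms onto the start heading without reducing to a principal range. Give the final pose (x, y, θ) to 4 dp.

(0.0449, -1.1354, -1.1556)

step 1: θ'=2.8444 (R=3.0000) → pose (-1.7196, 1.8685, 2.8444)
step 2: θ'=1.3444 (R=0.2500) → pose (-1.5491, 1.5733, 1.3444)
step 3: θ'=1.3444 (straight) → pose (-2.2226, -1.3501, 1.3444)
step 4: θ'=-1.1556 (R=-1.2000) → pose (0.0449, -1.1354, -1.1556)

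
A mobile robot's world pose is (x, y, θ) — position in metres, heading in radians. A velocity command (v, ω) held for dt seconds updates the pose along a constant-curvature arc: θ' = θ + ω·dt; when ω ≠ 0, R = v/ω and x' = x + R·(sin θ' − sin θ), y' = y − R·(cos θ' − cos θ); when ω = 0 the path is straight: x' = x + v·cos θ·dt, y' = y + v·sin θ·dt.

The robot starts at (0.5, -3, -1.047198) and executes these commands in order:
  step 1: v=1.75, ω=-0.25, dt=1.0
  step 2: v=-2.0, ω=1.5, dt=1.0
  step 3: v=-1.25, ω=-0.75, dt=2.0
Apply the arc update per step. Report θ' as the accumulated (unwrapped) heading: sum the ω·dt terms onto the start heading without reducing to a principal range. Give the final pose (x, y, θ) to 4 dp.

step 1: θ'=-1.2972 (R=-7.0000) → pose (1.1775, -4.6086, -1.2972)
step 2: θ'=0.2028 (R=-1.3333) → pose (-0.3748, -3.6629, 0.2028)
step 3: θ'=-1.2972 (R=1.6667) → pose (-2.3152, -2.4807, -1.2972)

(-2.3152, -2.4807, -1.2972)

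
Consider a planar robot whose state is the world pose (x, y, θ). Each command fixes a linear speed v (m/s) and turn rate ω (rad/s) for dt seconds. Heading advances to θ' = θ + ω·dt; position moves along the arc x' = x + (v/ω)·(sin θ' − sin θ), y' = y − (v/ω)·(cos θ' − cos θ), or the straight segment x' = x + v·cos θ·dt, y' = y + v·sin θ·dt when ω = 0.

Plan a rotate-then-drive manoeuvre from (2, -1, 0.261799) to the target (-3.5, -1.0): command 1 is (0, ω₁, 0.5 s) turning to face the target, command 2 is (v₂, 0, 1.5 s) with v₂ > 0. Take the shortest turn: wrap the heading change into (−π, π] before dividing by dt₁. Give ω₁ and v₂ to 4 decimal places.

ω₁ = 5.7596, v₂ = 3.6667

heading to target = atan2(-1−-1, -3.5−2) = 3.1416
Δθ = wrap(3.1416 − 0.2618) = 2.8798; ω₁ = Δθ/dt₁ = 5.7596
distance = √((-3.5−2)² + (-1−-1)²) = 5.5000; v₂ = distance/dt₂ = 3.6667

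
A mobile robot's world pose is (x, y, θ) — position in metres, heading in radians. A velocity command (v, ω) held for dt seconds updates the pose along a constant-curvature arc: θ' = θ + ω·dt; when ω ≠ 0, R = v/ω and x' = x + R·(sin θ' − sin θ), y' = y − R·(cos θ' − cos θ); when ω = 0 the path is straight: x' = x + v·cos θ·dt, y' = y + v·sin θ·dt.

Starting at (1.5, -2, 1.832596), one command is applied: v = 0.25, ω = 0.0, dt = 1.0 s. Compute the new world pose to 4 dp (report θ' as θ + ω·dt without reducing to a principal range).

θ' = 1.8326 + 0.0·1.0 = 1.8326
ω = 0 → straight: x' = 1.5 + 0.25·cos(1.8326)·1.0 = 1.4353
y' = -2 + 0.25·sin(1.8326)·1.0 = -1.7585

(1.4353, -1.7585, 1.8326)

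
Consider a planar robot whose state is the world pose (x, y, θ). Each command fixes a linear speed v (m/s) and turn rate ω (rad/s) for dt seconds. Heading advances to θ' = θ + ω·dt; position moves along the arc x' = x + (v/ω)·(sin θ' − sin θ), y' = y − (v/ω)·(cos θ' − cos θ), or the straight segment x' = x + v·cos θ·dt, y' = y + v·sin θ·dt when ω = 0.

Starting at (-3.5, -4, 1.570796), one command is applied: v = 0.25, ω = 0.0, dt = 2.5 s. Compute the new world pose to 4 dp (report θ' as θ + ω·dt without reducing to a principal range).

θ' = 1.5708 + 0.0·2.5 = 1.5708
ω = 0 → straight: x' = -3.5 + 0.25·cos(1.5708)·2.5 = -3.5000
y' = -4 + 0.25·sin(1.5708)·2.5 = -3.3750

(-3.5000, -3.3750, 1.5708)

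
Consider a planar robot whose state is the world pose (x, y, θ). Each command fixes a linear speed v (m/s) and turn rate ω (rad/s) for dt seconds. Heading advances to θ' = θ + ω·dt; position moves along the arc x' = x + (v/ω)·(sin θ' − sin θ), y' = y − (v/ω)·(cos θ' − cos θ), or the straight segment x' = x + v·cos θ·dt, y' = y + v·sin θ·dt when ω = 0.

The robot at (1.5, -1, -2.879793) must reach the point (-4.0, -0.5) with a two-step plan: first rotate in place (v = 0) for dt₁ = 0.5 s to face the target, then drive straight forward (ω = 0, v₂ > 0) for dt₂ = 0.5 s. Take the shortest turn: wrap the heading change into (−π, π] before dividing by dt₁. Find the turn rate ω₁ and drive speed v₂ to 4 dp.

heading to target = atan2(-0.5−-1, -4−1.5) = 3.0509
Δθ = wrap(3.0509 − -2.8798) = -0.3525; ω₁ = Δθ/dt₁ = -0.7049
distance = √((-4−1.5)² + (-0.5−-1)²) = 5.5227; v₂ = distance/dt₂ = 11.0454

ω₁ = -0.7049, v₂ = 11.0454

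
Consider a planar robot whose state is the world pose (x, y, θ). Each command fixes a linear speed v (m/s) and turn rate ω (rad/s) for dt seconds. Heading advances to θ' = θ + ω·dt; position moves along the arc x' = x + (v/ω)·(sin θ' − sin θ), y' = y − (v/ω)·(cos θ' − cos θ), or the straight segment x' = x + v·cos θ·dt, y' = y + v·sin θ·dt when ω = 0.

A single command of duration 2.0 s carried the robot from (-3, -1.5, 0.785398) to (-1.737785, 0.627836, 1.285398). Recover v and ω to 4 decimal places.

Δθ = 1.285398 − 0.785398 = 0.500000
ω = Δθ/dt = 0.500000/2.0 = 0.2500
R = −Δy/(cos θ' − cos θ) = 5.0000
v = R·ω = 5.0000·0.2500 = 1.2500

v = 1.2500, ω = 0.2500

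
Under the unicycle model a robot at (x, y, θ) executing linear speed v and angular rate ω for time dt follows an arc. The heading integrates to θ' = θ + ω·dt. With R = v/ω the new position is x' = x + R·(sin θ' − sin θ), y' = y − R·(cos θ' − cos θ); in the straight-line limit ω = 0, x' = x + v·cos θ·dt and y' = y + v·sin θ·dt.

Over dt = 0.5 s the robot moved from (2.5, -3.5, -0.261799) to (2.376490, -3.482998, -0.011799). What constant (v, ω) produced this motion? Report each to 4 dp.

Δθ = -0.011799 − -0.261799 = 0.250000
ω = Δθ/dt = 0.250000/0.5 = 0.5000
R = Δx/(sin θ' − sin θ) = -0.5000
v = R·ω = -0.5000·0.5000 = -0.2500

v = -0.2500, ω = 0.5000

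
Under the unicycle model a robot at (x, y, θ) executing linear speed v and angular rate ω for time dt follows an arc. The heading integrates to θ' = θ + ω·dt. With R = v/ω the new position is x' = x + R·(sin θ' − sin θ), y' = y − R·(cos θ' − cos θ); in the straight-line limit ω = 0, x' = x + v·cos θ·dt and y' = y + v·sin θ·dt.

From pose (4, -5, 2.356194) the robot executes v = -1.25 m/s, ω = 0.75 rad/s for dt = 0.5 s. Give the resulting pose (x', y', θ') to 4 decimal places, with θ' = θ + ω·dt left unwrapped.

θ' = 2.3562 + 0.75·0.5 = 2.7312
R = v/ω = -1.25/0.75 = -1.6667
x' = 4 + -1.6667·(sin 2.7312 − sin 2.3562) = 4.5136
y' = -5 − -1.6667·(cos 2.7312 − cos 2.3562) = -5.3498

(4.5136, -5.3498, 2.7312)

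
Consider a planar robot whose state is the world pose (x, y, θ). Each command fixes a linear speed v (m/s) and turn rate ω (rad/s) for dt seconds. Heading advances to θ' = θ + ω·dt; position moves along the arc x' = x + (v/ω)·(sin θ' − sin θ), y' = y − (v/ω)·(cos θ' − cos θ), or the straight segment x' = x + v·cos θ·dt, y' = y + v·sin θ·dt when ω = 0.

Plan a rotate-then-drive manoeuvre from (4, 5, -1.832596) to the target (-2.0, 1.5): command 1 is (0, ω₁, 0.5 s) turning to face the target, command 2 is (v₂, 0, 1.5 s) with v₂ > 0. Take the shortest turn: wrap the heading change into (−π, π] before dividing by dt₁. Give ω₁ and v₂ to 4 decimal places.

heading to target = atan2(1.5−5, -2−4) = -2.6135
Δθ = wrap(-2.6135 − -1.8326) = -0.7809; ω₁ = Δθ/dt₁ = -1.5618
distance = √((-2−4)² + (1.5−5)²) = 6.9462; v₂ = distance/dt₂ = 4.6308

ω₁ = -1.5618, v₂ = 4.6308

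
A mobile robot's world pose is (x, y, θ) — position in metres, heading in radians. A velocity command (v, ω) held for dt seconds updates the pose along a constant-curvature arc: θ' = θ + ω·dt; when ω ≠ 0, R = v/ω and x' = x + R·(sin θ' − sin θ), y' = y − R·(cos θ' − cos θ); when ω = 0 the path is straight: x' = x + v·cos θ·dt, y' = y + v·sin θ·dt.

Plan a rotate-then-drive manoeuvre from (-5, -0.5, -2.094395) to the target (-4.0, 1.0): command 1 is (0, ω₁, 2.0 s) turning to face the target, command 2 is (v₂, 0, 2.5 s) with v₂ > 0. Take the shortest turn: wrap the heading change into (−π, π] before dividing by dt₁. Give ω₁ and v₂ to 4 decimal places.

ω₁ = 1.5386, v₂ = 0.7211

heading to target = atan2(1−-0.5, -4−-5) = 0.9828
Δθ = wrap(0.9828 − -2.0944) = 3.0772; ω₁ = Δθ/dt₁ = 1.5386
distance = √((-4−-5)² + (1−-0.5)²) = 1.8028; v₂ = distance/dt₂ = 0.7211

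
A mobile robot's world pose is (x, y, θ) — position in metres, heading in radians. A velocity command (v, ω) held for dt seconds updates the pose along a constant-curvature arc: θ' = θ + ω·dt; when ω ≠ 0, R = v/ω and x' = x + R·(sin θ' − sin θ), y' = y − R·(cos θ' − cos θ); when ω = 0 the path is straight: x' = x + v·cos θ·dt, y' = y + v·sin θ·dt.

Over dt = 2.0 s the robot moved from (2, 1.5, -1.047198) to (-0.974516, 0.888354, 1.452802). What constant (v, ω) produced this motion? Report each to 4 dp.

Δθ = 1.452802 − -1.047198 = 2.500000
ω = Δθ/dt = 2.500000/2.0 = 1.2500
R = Δx/(sin θ' − sin θ) = -1.6000
v = R·ω = -1.6000·1.2500 = -2.0000

v = -2.0000, ω = 1.2500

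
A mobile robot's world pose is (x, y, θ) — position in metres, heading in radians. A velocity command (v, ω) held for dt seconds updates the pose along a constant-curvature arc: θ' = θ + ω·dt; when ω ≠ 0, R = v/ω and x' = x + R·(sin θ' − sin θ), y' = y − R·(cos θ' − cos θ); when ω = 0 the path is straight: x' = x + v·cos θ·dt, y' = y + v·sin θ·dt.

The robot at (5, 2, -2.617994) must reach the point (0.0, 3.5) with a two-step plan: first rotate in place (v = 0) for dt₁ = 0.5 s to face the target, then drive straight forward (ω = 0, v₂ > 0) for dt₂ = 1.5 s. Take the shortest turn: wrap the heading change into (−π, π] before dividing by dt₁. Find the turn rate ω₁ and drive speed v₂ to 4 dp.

heading to target = atan2(3.5−2, 0−5) = 2.8501
Δθ = wrap(2.8501 − -2.6180) = -0.8151; ω₁ = Δθ/dt₁ = -1.6301
distance = √((0−5)² + (3.5−2)²) = 5.2202; v₂ = distance/dt₂ = 3.4801

ω₁ = -1.6301, v₂ = 3.4801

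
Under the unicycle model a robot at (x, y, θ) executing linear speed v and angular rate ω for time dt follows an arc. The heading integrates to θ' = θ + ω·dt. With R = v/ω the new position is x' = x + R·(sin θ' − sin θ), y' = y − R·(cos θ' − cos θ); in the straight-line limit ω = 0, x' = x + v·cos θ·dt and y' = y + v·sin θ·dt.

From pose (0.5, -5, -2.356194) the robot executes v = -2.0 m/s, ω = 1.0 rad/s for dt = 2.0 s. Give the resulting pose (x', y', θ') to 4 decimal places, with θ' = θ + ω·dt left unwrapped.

(-0.2168, -1.7113, -0.3562)

θ' = -2.3562 + 1.0·2.0 = -0.3562
R = v/ω = -2.0/1.0 = -2.0000
x' = 0.5 + -2.0000·(sin -0.3562 − sin -2.3562) = -0.2168
y' = -5 − -2.0000·(cos -0.3562 − cos -2.3562) = -1.7113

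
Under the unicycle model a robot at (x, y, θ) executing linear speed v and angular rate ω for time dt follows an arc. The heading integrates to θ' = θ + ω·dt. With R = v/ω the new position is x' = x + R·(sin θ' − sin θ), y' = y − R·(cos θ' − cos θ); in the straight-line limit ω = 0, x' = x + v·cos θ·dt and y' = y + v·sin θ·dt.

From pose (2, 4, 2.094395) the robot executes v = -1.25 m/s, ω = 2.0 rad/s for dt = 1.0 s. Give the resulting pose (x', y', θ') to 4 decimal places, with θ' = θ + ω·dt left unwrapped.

θ' = 2.0944 + 2.0·1.0 = 4.0944
R = v/ω = -1.25/2.0 = -0.6250
x' = 2 + -0.6250·(sin 4.0944 − sin 2.0944) = 3.0507
y' = 4 − -0.6250·(cos 4.0944 − cos 2.0944) = 3.9504

(3.0507, 3.9504, 4.0944)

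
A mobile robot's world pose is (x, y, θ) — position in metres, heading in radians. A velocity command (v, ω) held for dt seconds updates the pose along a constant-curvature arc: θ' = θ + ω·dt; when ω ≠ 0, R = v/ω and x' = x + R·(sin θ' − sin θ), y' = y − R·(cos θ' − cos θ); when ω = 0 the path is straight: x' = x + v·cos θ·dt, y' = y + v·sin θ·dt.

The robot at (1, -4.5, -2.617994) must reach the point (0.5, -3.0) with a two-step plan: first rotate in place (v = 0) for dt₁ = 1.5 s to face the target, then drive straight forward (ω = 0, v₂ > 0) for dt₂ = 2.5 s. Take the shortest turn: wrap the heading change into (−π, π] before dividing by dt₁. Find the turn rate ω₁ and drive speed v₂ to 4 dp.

ω₁ = -1.1818, v₂ = 0.6325

heading to target = atan2(-3−-4.5, 0.5−1) = 1.8925
Δθ = wrap(1.8925 − -2.6180) = -1.7726; ω₁ = Δθ/dt₁ = -1.1818
distance = √((0.5−1)² + (-3−-4.5)²) = 1.5811; v₂ = distance/dt₂ = 0.6325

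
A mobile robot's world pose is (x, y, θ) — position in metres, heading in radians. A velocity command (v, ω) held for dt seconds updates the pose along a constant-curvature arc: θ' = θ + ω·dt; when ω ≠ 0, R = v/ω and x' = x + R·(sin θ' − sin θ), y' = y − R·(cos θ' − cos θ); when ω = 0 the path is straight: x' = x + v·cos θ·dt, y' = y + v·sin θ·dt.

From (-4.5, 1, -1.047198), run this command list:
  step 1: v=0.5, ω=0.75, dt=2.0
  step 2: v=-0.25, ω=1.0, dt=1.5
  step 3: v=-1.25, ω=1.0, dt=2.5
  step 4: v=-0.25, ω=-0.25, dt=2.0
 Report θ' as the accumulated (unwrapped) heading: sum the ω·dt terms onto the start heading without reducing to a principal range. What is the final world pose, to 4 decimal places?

step 1: θ'=0.4528 (R=0.6667) → pose (-3.6310, 0.7338, 0.4528)
step 2: θ'=1.9528 (R=-0.2500) → pose (-3.7536, 0.4158, 1.9528)
step 3: θ'=4.4528 (R=-1.2500) → pose (-1.3856, 0.5610, 4.4528)
step 4: θ'=3.9528 (R=1.0000) → pose (-1.1442, 0.9929, 3.9528)

(-1.1442, 0.9929, 3.9528)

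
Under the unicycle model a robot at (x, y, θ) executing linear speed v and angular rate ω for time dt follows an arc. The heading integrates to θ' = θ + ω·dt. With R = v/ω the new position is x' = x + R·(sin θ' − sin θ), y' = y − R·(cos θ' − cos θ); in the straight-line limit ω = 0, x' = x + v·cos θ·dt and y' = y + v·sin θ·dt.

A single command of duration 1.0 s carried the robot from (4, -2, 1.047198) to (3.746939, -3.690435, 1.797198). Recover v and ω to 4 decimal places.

v = -1.7500, ω = 0.7500

Δθ = 1.797198 − 1.047198 = 0.750000
ω = Δθ/dt = 0.750000/1.0 = 0.7500
R = −Δy/(cos θ' − cos θ) = -2.3333
v = R·ω = -2.3333·0.7500 = -1.7500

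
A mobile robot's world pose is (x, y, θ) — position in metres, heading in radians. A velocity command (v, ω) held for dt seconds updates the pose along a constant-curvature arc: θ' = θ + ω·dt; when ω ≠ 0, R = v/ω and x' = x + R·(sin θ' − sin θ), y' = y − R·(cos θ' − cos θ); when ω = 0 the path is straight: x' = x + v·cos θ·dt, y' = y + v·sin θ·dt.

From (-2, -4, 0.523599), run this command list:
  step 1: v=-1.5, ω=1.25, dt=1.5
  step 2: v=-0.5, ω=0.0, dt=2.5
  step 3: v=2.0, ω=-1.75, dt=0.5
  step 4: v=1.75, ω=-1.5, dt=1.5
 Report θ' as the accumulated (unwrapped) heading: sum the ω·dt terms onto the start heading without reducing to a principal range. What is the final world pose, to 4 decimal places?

(0.2806, -5.0559, -0.7264)

step 1: θ'=2.3986 (R=-1.2000) → pose (-2.2118, -5.9230, 2.3986)
step 2: θ'=2.3986 (straight) → pose (-1.2912, -6.7686, 2.3986)
step 3: θ'=1.5236 (R=-1.1429) → pose (-1.6597, -5.8730, 1.5236)
step 4: θ'=-0.7264 (R=-1.1667) → pose (0.2806, -5.0559, -0.7264)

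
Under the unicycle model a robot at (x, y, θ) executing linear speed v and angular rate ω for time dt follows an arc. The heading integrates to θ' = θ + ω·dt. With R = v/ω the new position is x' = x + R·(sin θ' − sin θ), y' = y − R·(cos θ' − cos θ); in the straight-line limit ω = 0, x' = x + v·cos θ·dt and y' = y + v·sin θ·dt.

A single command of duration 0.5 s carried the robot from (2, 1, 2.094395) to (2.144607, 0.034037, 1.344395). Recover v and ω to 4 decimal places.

Δθ = 1.344395 − 2.094395 = -0.750000
ω = Δθ/dt = -0.750000/0.5 = -1.5000
R = −Δy/(cos θ' − cos θ) = 1.3333
v = R·ω = 1.3333·-1.5000 = -2.0000

v = -2.0000, ω = -1.5000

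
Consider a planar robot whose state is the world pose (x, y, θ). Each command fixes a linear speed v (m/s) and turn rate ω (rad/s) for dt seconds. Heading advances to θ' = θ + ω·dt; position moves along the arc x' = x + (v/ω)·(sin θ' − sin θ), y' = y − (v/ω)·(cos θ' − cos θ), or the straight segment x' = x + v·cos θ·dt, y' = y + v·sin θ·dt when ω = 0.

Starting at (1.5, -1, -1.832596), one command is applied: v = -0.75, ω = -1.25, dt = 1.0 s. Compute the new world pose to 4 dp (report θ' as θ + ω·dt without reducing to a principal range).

(2.0442, -0.5563, -3.0826)

θ' = -1.8326 + -1.25·1.0 = -3.0826
R = v/ω = -0.75/-1.25 = 0.6000
x' = 1.5 + 0.6000·(sin -3.0826 − sin -1.8326) = 2.0442
y' = -1 − 0.6000·(cos -3.0826 − cos -1.8326) = -0.5563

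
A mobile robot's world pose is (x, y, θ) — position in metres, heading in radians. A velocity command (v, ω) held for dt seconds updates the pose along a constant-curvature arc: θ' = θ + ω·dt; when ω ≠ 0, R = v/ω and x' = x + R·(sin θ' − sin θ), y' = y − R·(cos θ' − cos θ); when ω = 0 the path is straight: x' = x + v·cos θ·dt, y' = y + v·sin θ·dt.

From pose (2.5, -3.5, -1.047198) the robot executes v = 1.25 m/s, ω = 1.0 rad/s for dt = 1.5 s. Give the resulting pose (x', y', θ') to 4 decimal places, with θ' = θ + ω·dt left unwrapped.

(4.1294, -3.9990, 0.4528)

θ' = -1.0472 + 1.0·1.5 = 0.4528
R = v/ω = 1.25/1.0 = 1.2500
x' = 2.5 + 1.2500·(sin 0.4528 − sin -1.0472) = 4.1294
y' = -3.5 − 1.2500·(cos 0.4528 − cos -1.0472) = -3.9990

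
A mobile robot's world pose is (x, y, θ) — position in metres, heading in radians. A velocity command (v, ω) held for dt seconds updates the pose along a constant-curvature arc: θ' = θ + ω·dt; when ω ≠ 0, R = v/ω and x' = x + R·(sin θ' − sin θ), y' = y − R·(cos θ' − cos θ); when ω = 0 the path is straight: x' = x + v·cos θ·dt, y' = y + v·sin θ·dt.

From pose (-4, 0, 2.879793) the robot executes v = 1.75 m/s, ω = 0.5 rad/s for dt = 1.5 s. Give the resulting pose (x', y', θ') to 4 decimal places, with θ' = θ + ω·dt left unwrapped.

θ' = 2.8798 + 0.5·1.5 = 3.6298
R = v/ω = 1.75/0.5 = 3.5000
x' = -4 + 3.5000·(sin 3.6298 − sin 2.8798) = -6.5475
y' = 0 − 3.5000·(cos 3.6298 − cos 2.8798) = -0.2896

(-6.5475, -0.2896, 3.6298)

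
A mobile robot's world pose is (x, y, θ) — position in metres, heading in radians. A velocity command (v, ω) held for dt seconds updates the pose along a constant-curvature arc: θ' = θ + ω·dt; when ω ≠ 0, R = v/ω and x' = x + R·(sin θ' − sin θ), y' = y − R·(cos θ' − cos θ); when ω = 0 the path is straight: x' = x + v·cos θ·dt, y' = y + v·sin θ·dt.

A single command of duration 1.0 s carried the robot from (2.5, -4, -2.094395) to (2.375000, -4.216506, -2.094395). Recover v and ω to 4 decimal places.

v = 0.2500, ω = 0.0000

Δθ = -2.094395 − -2.094395 = 0.000000
ω = Δθ/dt = 0.000000/1.0 = 0.0000
ω = 0 → v = (Δx·cos θ + Δy·sin θ)/dt = 0.2500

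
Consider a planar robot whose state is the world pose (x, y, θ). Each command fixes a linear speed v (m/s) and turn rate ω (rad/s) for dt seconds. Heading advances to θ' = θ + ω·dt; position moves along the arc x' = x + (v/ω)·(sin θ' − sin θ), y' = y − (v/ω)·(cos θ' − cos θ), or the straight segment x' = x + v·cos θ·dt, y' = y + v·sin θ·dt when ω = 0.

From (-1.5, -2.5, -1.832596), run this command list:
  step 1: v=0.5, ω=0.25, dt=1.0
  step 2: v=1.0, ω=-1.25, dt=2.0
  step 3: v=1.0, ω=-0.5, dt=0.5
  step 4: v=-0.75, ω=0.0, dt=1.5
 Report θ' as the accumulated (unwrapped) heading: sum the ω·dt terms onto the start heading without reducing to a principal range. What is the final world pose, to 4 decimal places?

step 1: θ'=-1.5826 (R=2.0000) → pose (-1.5680, -2.9940, -1.5826)
step 2: θ'=-4.0826 (R=-0.8000) → pose (-3.0145, -3.4558, -4.0826)
step 3: θ'=-4.3326 (R=-2.0000) → pose (-3.2557, -3.0193, -4.3326)
step 4: θ'=-4.3326 (straight) → pose (-2.8386, -4.0641, -4.3326)

(-2.8386, -4.0641, -4.3326)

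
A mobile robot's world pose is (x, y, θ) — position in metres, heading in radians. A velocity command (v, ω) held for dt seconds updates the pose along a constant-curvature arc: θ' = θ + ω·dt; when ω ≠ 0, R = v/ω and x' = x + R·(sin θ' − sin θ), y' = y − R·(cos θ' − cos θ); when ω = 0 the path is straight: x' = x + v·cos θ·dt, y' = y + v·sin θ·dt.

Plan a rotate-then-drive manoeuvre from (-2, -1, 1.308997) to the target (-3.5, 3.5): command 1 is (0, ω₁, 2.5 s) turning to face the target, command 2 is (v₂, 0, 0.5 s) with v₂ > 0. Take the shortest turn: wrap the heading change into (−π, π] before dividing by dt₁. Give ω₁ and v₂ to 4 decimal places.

heading to target = atan2(3.5−-1, -3.5−-2) = 1.8925
Δθ = wrap(1.8925 − 1.3090) = 0.5835; ω₁ = Δθ/dt₁ = 0.2334
distance = √((-3.5−-2)² + (3.5−-1)²) = 4.7434; v₂ = distance/dt₂ = 9.4868

ω₁ = 0.2334, v₂ = 9.4868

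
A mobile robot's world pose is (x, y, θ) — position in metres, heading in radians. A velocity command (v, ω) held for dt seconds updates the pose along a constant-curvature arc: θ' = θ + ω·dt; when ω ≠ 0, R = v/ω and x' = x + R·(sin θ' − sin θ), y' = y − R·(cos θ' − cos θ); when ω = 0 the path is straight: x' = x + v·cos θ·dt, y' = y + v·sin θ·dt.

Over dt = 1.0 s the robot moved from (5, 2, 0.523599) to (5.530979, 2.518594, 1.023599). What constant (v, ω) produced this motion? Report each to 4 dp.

v = 0.7500, ω = 0.5000

Δθ = 1.023599 − 0.523599 = 0.500000
ω = Δθ/dt = 0.500000/1.0 = 0.5000
R = Δx/(sin θ' − sin θ) = 1.5000
v = R·ω = 1.5000·0.5000 = 0.7500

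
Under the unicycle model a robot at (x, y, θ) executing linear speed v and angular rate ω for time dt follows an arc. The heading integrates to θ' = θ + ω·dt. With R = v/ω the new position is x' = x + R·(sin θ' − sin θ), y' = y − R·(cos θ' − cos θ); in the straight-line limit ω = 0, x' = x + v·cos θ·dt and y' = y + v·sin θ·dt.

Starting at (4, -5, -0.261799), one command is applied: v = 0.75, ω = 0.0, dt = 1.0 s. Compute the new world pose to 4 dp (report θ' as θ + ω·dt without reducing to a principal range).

(4.7244, -5.1941, -0.2618)

θ' = -0.2618 + 0.0·1.0 = -0.2618
ω = 0 → straight: x' = 4 + 0.75·cos(-0.2618)·1.0 = 4.7244
y' = -5 + 0.75·sin(-0.2618)·1.0 = -5.1941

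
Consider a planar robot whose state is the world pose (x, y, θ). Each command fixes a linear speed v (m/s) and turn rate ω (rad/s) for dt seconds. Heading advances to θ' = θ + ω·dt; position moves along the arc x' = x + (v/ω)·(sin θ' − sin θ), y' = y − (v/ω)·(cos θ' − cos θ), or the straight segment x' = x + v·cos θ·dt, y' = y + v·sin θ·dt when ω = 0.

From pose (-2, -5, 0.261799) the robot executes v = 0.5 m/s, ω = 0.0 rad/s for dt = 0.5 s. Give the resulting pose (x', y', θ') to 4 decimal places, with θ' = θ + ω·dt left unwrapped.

(-1.7585, -4.9353, 0.2618)

θ' = 0.2618 + 0.0·0.5 = 0.2618
ω = 0 → straight: x' = -2 + 0.5·cos(0.2618)·0.5 = -1.7585
y' = -5 + 0.5·sin(0.2618)·0.5 = -4.9353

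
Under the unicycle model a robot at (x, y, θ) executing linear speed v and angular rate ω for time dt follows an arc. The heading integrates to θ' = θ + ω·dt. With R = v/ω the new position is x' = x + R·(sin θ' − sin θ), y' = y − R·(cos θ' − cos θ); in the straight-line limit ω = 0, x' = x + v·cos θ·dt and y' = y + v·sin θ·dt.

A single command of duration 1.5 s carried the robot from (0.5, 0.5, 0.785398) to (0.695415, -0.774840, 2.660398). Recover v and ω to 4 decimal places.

v = -1.0000, ω = 1.2500

Δθ = 2.660398 − 0.785398 = 1.875000
ω = Δθ/dt = 1.875000/1.5 = 1.2500
R = −Δy/(cos θ' − cos θ) = -0.8000
v = R·ω = -0.8000·1.2500 = -1.0000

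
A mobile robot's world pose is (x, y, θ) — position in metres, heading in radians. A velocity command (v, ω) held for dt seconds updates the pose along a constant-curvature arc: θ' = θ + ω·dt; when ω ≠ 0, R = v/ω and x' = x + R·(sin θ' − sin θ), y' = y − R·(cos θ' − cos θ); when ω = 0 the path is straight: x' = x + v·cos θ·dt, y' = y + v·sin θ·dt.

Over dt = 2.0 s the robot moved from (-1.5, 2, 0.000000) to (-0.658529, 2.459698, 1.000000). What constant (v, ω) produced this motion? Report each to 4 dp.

Δθ = 1.000000 − 0.000000 = 1.000000
ω = Δθ/dt = 1.000000/2.0 = 0.5000
R = Δx/(sin θ' − sin θ) = 1.0000
v = R·ω = 1.0000·0.5000 = 0.5000

v = 0.5000, ω = 0.5000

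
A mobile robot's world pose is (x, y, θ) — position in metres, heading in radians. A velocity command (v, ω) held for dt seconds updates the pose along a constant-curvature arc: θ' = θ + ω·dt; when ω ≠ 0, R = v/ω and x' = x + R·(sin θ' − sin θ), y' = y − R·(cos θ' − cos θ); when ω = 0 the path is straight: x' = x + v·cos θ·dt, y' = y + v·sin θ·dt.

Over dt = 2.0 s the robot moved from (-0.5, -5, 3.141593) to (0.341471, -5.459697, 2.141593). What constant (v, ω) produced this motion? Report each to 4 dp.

Δθ = 2.141593 − 3.141593 = -1.000000
ω = Δθ/dt = -1.000000/2.0 = -0.5000
R = Δx/(sin θ' − sin θ) = 1.0000
v = R·ω = 1.0000·-0.5000 = -0.5000

v = -0.5000, ω = -0.5000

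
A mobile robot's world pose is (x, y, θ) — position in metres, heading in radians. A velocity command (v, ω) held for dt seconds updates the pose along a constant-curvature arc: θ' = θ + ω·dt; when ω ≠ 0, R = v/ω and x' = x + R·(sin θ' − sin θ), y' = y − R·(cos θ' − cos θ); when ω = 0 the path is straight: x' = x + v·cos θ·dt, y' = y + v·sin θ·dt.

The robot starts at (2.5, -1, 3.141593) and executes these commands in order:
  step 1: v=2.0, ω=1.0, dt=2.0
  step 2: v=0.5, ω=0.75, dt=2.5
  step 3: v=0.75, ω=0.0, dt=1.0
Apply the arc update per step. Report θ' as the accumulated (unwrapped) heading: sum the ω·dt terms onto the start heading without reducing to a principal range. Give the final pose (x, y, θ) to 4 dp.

step 1: θ'=5.1416 (R=2.0000) → pose (0.6814, -3.8323, 5.1416)
step 2: θ'=7.0166 (R=0.6667) → pose (1.7339, -4.0501, 7.0166)
step 3: θ'=7.0166 (straight) → pose (2.2910, -3.5481, 7.0166)

(2.2910, -3.5481, 7.0166)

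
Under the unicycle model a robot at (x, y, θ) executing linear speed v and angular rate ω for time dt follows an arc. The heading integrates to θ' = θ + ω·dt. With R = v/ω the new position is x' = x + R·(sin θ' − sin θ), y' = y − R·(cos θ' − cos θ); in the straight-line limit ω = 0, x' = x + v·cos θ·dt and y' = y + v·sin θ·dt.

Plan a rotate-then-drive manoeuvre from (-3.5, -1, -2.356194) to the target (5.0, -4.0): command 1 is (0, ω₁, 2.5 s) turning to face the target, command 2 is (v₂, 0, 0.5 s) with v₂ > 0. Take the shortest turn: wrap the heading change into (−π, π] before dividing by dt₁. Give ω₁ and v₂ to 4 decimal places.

heading to target = atan2(-4−-1, 5−-3.5) = -0.3393
Δθ = wrap(-0.3393 − -2.3562) = 2.0169; ω₁ = Δθ/dt₁ = 0.8068
distance = √((5−-3.5)² + (-4−-1)²) = 9.0139; v₂ = distance/dt₂ = 18.0278

ω₁ = 0.8068, v₂ = 18.0278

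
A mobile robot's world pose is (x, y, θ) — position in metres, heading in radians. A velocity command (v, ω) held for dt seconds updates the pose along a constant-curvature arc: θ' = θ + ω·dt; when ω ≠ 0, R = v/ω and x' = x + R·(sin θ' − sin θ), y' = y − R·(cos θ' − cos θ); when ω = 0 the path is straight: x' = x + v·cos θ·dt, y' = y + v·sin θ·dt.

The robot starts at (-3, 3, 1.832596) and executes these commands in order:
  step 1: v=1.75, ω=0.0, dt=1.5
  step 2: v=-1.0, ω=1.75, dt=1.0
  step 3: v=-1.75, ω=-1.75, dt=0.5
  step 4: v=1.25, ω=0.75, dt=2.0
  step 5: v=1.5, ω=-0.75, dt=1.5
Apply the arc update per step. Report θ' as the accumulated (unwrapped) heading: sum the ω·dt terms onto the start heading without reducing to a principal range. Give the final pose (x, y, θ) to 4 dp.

(-6.0643, 3.4343, 3.0826)

step 1: θ'=1.8326 (straight) → pose (-3.6794, 5.5356, 1.8326)
step 2: θ'=3.5826 (R=-0.5714) → pose (-2.8835, 5.1667, 3.5826)
step 3: θ'=2.7076 (R=1.0000) → pose (-2.0362, 5.1697, 2.7076)
step 4: θ'=4.2076 (R=1.6667) → pose (-4.1958, 4.4636, 4.2076)
step 5: θ'=3.0826 (R=-2.0000) → pose (-6.0643, 3.4343, 3.0826)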